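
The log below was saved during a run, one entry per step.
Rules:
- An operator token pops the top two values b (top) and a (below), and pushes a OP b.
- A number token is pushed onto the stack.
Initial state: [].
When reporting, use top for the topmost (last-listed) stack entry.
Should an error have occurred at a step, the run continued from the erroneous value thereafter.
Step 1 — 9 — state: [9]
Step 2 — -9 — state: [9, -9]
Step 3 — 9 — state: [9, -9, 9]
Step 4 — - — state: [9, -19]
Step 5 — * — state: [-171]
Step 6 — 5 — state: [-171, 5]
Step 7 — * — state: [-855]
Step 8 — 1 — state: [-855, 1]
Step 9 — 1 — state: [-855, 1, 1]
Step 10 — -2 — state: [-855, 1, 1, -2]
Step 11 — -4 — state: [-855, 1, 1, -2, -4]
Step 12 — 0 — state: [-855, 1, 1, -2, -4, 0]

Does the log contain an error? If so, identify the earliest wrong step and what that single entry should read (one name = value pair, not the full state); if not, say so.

1. push 9: top = 9 (consistent with the log)
2. push -9: top = -9 (checks out)
3. push 9: top = 9 (exactly as logged)
4. -9 - 9 = -18 (the log has a different value)
Step 4 is the first one off; corrected, top = -18.

step 4, top = -18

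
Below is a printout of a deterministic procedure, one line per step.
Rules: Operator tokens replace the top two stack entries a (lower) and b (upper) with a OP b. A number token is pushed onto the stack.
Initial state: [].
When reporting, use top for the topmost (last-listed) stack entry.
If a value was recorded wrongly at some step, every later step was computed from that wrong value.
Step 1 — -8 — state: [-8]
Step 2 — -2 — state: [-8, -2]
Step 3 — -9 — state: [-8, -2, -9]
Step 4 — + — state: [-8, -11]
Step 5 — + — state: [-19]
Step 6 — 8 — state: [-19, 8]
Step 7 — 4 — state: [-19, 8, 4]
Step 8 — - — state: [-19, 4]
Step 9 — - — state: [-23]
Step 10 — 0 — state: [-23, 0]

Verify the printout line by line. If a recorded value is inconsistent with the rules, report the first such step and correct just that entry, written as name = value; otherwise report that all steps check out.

no error

Step 1: push -8: top = -8 — confirmed correct.
Step 2: push -2: top = -2 — in agreement.
Step 3: push -9: top = -9 — no discrepancy.
Step 4: -2 + -9 = -11 — confirmed correct.
Step 5: -8 + -11 = -19 — agrees with the printout.
Step 6: push 8: top = 8 — matches.
Step 7: push 4: top = 4 — confirmed correct.
Step 8: 8 - 4 = 4 — checks out.
Step 9: -19 - 4 = -23 — exactly as logged.
Step 10: push 0: top = 0 — verified.
All steps check out; nothing to correct.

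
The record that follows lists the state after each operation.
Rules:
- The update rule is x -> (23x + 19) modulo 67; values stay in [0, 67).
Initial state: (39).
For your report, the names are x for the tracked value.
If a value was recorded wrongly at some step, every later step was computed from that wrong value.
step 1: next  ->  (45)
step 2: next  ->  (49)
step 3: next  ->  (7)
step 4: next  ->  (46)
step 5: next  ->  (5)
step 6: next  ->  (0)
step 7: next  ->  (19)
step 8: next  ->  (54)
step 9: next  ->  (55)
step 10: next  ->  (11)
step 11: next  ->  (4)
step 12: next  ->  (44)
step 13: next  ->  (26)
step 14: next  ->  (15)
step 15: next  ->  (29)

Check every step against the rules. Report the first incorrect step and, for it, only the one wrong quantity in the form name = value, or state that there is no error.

Step 1: x = (23*39 + 19) mod 67 = 45 — in agreement.
Step 2: x = (23*45 + 19) mod 67 = 49 — same as recorded.
Step 3: x = (23*49 + 19) mod 67 = 7 — verified.
Step 4: x = (23*7 + 19) mod 67 = 46 — exactly as logged.
Step 5: x = (23*46 + 19) mod 67 = 5 — consistent with the record.
Step 6: x = (23*5 + 19) mod 67 = 0 — no discrepancy.
Step 7: x = (23*0 + 19) mod 67 = 19 — checks out.
Step 8: x = (23*19 + 19) mod 67 = 54 — exactly as logged.
Step 9: x = (23*54 + 19) mod 67 = 55 — verified.
Step 10: x = (23*55 + 19) mod 67 = 11 — confirmed correct.
Step 11: x = (23*11 + 19) mod 67 = 4 — exactly as logged.
Step 12: x = (23*4 + 19) mod 67 = 44 — checks out.
Step 13: x = (23*44 + 19) mod 67 = 26 — in agreement.
Step 14: x = (23*26 + 19) mod 67 = 14 — this is not what the record shows.
So the first discrepancy is step 14, where the right value is x = 14.

step 14, x = 14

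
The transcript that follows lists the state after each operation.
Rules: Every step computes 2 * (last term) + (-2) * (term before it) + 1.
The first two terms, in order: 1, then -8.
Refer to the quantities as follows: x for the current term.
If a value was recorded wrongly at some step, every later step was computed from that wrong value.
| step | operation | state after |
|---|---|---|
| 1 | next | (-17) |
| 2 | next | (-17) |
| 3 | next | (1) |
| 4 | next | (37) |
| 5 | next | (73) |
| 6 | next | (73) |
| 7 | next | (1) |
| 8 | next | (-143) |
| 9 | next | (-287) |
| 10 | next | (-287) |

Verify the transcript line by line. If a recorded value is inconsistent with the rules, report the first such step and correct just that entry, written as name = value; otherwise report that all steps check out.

no error

Step 1: x = 2*(-8) + (-2)*(1) + (1) = -17 — confirmed correct.
Step 2: x = 2*(-17) + (-2)*(-8) + (1) = -17 — exactly as logged.
Step 3: x = 2*(-17) + (-2)*(-17) + (1) = 1 — verified.
Step 4: x = 2*(1) + (-2)*(-17) + (1) = 37 — confirmed correct.
Step 5: x = 2*(37) + (-2)*(1) + (1) = 73 — verified.
Step 6: x = 2*(73) + (-2)*(37) + (1) = 73 — verified.
Step 7: x = 2*(73) + (-2)*(73) + (1) = 1 — no discrepancy.
Step 8: x = 2*(1) + (-2)*(73) + (1) = -143 — in agreement.
Step 9: x = 2*(-143) + (-2)*(1) + (1) = -287 — confirmed correct.
Step 10: x = 2*(-287) + (-2)*(-143) + (1) = -287 — consistent with the transcript.
Nothing is out of place; the run is error-free.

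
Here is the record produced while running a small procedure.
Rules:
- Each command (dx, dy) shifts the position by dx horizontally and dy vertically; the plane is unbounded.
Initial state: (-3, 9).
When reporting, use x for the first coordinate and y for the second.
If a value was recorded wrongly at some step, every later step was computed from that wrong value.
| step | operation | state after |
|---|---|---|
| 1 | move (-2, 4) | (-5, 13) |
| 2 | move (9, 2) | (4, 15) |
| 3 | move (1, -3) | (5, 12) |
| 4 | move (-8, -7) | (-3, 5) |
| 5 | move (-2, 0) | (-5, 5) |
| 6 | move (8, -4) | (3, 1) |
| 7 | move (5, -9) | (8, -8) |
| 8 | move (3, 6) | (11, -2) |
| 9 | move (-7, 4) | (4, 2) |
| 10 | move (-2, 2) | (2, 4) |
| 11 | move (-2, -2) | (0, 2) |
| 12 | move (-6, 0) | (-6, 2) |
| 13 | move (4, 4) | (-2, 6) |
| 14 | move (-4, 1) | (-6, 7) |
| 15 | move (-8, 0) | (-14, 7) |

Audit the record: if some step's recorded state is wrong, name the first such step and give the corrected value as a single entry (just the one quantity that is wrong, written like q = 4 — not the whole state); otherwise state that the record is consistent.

Recomputing the run from the initial state:
step 1: x = -5, y = 13
step 2: x = 4, y = 15
step 3: x = 5, y = 12
step 4: x = -3, y = 5
step 5: x = -5, y = 5
step 6: x = 3, y = 1
step 7: x = 8, y = -8
step 8: x = 11, y = -2
step 9: x = 4, y = 2
step 10: x = 2, y = 4
step 11: x = 0, y = 2
step 12: x = -6, y = 2
step 13: x = -2, y = 6
step 14: x = -6, y = 7
step 15: x = -14, y = 7
This matches the record at every step.

no error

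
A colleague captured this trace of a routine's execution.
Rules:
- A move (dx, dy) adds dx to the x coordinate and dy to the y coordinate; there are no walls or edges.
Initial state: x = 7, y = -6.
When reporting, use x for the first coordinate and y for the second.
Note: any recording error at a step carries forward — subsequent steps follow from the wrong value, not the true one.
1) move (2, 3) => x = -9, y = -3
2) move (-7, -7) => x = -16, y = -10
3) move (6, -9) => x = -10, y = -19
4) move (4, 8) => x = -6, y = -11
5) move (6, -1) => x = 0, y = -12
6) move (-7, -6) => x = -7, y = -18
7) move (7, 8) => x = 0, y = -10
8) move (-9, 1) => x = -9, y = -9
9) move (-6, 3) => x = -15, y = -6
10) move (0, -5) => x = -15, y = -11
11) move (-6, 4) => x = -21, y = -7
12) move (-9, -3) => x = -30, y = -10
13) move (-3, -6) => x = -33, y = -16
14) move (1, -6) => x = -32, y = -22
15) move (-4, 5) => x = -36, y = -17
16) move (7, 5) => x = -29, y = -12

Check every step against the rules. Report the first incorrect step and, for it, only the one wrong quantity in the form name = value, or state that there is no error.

step 1, x = 9

Step 1: x = 7 + (2) = 9, y = -6 + (3) = -3 — not what was recorded.
The audit stops at step 1: the recorded entry is wrong and should be x = 9.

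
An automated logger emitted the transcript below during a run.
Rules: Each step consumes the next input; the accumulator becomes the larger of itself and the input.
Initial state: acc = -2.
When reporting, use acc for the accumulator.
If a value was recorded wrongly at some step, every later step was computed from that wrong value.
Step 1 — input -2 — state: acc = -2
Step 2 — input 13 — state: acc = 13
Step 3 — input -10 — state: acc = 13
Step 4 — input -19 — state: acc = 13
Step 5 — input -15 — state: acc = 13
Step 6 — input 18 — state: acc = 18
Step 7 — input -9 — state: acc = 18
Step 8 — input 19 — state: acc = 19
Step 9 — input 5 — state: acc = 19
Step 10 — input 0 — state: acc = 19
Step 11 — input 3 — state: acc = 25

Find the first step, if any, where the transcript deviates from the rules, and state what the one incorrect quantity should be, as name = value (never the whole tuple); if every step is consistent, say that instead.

step 11, acc = 19

Recomputing the run from the initial state:
step 1: acc = -2
step 2: acc = 13
step 3: acc = 13
step 4: acc = 13
step 5: acc = 13
step 6: acc = 18
step 7: acc = 18
step 8: acc = 19
step 9: acc = 19
step 10: acc = 19
step 11: acc = 19
The first disagreement with the transcript is at step 11, where the value should be acc = 19.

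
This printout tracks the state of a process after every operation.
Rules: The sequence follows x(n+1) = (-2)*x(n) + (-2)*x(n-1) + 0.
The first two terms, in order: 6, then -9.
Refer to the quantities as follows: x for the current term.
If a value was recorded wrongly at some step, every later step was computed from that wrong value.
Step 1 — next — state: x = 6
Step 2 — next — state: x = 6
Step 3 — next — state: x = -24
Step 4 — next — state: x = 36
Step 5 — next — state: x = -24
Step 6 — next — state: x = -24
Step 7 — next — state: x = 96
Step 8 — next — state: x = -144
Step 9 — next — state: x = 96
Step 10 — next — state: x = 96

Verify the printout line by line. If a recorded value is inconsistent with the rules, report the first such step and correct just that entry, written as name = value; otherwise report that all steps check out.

1. x = -2*(-9) + (-2)*(6) + (0) = 6 (no discrepancy)
2. x = -2*(6) + (-2)*(-9) + (0) = 6 (consistent with the printout)
3. x = -2*(6) + (-2)*(6) + (0) = -24 (confirmed correct)
4. x = -2*(-24) + (-2)*(6) + (0) = 36 (exactly as logged)
5. x = -2*(36) + (-2)*(-24) + (0) = -24 (exactly as logged)
6. x = -2*(-24) + (-2)*(36) + (0) = -24 (checks out)
7. x = -2*(-24) + (-2)*(-24) + (0) = 96 (same as recorded)
8. x = -2*(96) + (-2)*(-24) + (0) = -144 (confirmed correct)
9. x = -2*(-144) + (-2)*(96) + (0) = 96 (agrees with the printout)
10. x = -2*(96) + (-2)*(-144) + (0) = 96 (checks out)
Every step is consistent.

no error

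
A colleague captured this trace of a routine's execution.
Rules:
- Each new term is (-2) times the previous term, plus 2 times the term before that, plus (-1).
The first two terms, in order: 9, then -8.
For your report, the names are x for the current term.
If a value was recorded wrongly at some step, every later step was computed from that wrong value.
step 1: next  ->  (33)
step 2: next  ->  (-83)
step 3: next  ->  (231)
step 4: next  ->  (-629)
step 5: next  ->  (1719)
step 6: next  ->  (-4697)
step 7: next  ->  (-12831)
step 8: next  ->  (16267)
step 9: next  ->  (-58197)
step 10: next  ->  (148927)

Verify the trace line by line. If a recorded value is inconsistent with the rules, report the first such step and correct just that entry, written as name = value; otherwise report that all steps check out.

step 7, x = 12831

step 1: x = -2*(-8) + (2)*(9) + (-1) = 33 -> agrees with the trace
step 2: x = -2*(33) + (2)*(-8) + (-1) = -83 -> checks out
step 3: x = -2*(-83) + (2)*(33) + (-1) = 231 -> exactly as logged
step 4: x = -2*(231) + (2)*(-83) + (-1) = -629 -> agrees with the trace
step 5: x = -2*(-629) + (2)*(231) + (-1) = 1719 -> agrees with the trace
step 6: x = -2*(1719) + (2)*(-629) + (-1) = -4697 -> same as recorded
step 7: x = -2*(-4697) + (2)*(1719) + (-1) = 12831 -> the recorded entry deviates here
So the first discrepancy is step 7, where the right value is x = 12831.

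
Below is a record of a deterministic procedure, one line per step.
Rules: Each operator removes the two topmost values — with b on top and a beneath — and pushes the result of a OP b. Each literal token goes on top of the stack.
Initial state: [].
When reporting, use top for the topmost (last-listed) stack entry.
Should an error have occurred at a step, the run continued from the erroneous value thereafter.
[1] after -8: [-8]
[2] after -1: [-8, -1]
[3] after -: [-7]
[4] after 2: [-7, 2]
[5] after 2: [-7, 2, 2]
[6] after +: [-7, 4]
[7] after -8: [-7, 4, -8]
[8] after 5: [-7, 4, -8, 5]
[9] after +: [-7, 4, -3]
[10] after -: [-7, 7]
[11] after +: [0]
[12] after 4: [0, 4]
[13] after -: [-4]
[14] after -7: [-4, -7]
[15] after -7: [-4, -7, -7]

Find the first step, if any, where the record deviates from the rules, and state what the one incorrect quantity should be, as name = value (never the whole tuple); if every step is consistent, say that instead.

no error

1. push -8: top = -8 (agrees with the record)
2. push -1: top = -1 (agrees with the record)
3. -8 - -1 = -7 (same as recorded)
4. push 2: top = 2 (matches)
5. push 2: top = 2 (consistent with the record)
6. 2 + 2 = 4 (no discrepancy)
7. push -8: top = -8 (checks out)
8. push 5: top = 5 (no discrepancy)
9. -8 + 5 = -3 (same as recorded)
10. 4 - -3 = 7 (same as recorded)
11. -7 + 7 = 0 (confirmed correct)
12. push 4: top = 4 (confirmed correct)
13. 0 - 4 = -4 (agrees with the record)
14. push -7: top = -7 (confirmed correct)
15. push -7: top = -7 (in agreement)
All steps check out; nothing to correct.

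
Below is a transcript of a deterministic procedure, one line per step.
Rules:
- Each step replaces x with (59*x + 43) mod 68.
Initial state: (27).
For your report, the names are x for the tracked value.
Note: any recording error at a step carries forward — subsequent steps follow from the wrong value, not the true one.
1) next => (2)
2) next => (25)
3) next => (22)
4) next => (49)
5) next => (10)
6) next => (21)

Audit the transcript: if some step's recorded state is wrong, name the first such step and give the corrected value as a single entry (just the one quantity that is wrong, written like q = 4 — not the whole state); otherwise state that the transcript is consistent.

Step 1: x = (59*27 + 43) mod 68 = 4 — a discrepancy with the transcript.
First deviation found at step 1; the corrected entry is x = 4.

step 1, x = 4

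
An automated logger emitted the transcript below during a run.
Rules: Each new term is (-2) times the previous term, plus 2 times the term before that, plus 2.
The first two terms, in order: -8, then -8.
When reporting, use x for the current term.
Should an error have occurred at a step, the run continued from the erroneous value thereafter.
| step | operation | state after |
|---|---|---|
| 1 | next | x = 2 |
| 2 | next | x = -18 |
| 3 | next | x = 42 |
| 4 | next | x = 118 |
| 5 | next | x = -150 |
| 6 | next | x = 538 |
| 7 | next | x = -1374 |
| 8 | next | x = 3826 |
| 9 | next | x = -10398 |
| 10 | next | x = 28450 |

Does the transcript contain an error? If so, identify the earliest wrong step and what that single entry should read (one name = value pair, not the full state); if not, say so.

step 4, x = -118

step 1: x = -2*(-8) + (2)*(-8) + (2) = 2 -> same as recorded
step 2: x = -2*(2) + (2)*(-8) + (2) = -18 -> verified
step 3: x = -2*(-18) + (2)*(2) + (2) = 42 -> confirmed correct
step 4: x = -2*(42) + (2)*(-18) + (2) = -118 -> the transcript disagrees here
That makes step 4 the first incorrect line — x = -118 is what it should show.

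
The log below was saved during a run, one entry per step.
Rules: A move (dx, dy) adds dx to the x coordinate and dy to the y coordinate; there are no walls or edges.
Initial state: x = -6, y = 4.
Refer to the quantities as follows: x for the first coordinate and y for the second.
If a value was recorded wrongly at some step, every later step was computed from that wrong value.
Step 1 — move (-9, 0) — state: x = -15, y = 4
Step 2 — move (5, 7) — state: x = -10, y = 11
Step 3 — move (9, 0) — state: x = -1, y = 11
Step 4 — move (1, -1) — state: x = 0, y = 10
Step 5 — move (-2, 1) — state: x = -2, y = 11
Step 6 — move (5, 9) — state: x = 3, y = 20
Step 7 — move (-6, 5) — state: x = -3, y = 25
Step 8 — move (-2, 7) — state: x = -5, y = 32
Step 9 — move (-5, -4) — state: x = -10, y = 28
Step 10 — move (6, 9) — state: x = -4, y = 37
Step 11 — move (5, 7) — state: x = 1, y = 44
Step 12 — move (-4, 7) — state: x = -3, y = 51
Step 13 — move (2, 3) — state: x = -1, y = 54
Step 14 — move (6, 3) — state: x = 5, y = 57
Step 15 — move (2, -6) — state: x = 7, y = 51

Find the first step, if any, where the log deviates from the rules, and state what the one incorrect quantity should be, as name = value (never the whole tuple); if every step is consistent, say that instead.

Recomputing the run from the initial state:
step 1: x = -15, y = 4
step 2: x = -10, y = 11
step 3: x = -1, y = 11
step 4: x = 0, y = 10
step 5: x = -2, y = 11
step 6: x = 3, y = 20
step 7: x = -3, y = 25
step 8: x = -5, y = 32
step 9: x = -10, y = 28
step 10: x = -4, y = 37
step 11: x = 1, y = 44
step 12: x = -3, y = 51
step 13: x = -1, y = 54
step 14: x = 5, y = 57
step 15: x = 7, y = 51
This matches the log at every step.

no error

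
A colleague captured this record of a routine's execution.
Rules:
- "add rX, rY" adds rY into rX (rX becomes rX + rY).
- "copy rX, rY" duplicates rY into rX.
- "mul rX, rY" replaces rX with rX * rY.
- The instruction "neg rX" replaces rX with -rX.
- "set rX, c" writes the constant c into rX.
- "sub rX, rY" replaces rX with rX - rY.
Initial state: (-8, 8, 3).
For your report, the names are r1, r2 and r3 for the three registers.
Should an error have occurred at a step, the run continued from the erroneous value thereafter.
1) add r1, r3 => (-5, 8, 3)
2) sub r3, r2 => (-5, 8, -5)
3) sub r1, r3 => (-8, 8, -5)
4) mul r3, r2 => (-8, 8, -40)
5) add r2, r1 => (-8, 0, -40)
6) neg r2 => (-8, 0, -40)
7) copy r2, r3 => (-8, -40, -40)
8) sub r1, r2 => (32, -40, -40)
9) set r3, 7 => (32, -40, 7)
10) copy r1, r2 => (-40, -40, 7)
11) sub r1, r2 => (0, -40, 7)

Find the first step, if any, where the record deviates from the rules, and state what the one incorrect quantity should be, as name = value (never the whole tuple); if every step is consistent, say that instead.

step 3, r1 = 0

step 1: r1 = -8 + 3 = -5 -> checks out
step 2: r3 = 3 - 8 = -5 -> no discrepancy
step 3: r1 = -5 - -5 = 0 -> not what was recorded
Conclusion: step 3 carries the first error; the entry should be r1 = 0.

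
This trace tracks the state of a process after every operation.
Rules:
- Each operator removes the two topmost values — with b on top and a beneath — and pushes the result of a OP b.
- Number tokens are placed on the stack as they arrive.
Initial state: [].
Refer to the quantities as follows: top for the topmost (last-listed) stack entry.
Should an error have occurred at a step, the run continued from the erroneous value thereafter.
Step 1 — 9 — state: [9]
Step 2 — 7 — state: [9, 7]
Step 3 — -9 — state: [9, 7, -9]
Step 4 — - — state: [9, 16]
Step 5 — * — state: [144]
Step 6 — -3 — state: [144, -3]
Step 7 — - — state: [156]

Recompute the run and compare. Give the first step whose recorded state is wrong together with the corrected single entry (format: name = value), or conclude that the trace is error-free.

step 7, top = 147

Step 1: push 9: top = 9 — checks out.
Step 2: push 7: top = 7 — matches.
Step 3: push -9: top = -9 — confirmed correct.
Step 4: 7 - -9 = 16 — in agreement.
Step 5: 9 * 16 = 144 — in agreement.
Step 6: push -3: top = -3 — matches.
Step 7: 144 - -3 = 147 — the entry is off here.
The earliest wrong entry is at step 7: it should read top = 147.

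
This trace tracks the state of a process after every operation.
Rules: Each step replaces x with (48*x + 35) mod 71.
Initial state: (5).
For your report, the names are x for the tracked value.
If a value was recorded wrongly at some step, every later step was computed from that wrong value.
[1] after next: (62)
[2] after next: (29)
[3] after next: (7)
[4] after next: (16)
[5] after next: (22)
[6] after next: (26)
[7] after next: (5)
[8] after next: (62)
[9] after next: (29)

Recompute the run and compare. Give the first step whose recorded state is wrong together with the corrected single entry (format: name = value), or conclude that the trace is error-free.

1. x = (48*5 + 35) mod 71 = 62 (confirmed correct)
2. x = (48*62 + 35) mod 71 = 29 (checks out)
3. x = (48*29 + 35) mod 71 = 7 (same as recorded)
4. x = (48*7 + 35) mod 71 = 16 (matches)
5. x = (48*16 + 35) mod 71 = 22 (verified)
6. x = (48*22 + 35) mod 71 = 26 (agrees with the trace)
7. x = (48*26 + 35) mod 71 = 5 (verified)
8. x = (48*5 + 35) mod 71 = 62 (matches)
9. x = (48*62 + 35) mod 71 = 29 (confirmed correct)
No step deviates from the rules.

no error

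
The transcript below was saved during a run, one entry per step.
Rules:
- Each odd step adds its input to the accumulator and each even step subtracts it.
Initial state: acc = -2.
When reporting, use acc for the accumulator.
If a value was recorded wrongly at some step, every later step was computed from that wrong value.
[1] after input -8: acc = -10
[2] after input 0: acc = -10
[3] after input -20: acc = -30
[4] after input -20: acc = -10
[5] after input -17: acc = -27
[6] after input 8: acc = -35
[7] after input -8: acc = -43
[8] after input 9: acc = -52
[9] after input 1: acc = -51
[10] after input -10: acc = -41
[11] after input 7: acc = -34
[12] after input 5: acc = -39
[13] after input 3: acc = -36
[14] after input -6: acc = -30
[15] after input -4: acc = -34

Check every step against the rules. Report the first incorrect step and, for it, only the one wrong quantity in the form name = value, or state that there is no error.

no error

Recomputing the run from the initial state:
step 1: acc = -10
step 2: acc = -10
step 3: acc = -30
step 4: acc = -10
step 5: acc = -27
step 6: acc = -35
step 7: acc = -43
step 8: acc = -52
step 9: acc = -51
step 10: acc = -41
step 11: acc = -34
step 12: acc = -39
step 13: acc = -36
step 14: acc = -30
step 15: acc = -34
This matches the transcript at every step.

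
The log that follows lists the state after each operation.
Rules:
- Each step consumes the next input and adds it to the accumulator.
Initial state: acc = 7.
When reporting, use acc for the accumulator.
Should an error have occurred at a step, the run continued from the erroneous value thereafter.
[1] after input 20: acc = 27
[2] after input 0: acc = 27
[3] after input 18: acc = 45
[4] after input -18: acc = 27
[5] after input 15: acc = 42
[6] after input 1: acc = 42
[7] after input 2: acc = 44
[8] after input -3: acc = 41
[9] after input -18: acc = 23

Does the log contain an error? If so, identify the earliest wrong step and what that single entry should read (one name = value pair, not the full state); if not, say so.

Recomputing the run from the initial state:
step 1: acc = 27
step 2: acc = 27
step 3: acc = 45
step 4: acc = 27
step 5: acc = 42
step 6: acc = 43
step 7: acc = 45
step 8: acc = 42
step 9: acc = 24
The first disagreement with the log is at step 6, where the value should be acc = 43.

step 6, acc = 43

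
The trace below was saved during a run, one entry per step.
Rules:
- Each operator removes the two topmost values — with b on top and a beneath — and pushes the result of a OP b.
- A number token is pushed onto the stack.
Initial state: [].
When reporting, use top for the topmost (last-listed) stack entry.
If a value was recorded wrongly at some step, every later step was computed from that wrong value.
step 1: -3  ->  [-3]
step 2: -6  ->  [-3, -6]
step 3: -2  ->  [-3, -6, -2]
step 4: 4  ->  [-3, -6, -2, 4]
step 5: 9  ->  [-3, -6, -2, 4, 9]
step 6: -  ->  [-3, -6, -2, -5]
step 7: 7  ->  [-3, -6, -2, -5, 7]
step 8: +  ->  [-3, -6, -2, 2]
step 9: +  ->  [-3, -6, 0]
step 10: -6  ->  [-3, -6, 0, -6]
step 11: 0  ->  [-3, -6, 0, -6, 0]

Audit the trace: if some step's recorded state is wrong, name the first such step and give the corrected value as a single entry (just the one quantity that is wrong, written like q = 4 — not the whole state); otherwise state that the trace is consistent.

no error

Recomputing the run from the initial state:
step 1: [-3]
step 2: [-3, -6]
step 3: [-3, -6, -2]
step 4: [-3, -6, -2, 4]
step 5: [-3, -6, -2, 4, 9]
step 6: [-3, -6, -2, -5]
step 7: [-3, -6, -2, -5, 7]
step 8: [-3, -6, -2, 2]
step 9: [-3, -6, 0]
step 10: [-3, -6, 0, -6]
step 11: [-3, -6, 0, -6, 0]
This matches the trace at every step.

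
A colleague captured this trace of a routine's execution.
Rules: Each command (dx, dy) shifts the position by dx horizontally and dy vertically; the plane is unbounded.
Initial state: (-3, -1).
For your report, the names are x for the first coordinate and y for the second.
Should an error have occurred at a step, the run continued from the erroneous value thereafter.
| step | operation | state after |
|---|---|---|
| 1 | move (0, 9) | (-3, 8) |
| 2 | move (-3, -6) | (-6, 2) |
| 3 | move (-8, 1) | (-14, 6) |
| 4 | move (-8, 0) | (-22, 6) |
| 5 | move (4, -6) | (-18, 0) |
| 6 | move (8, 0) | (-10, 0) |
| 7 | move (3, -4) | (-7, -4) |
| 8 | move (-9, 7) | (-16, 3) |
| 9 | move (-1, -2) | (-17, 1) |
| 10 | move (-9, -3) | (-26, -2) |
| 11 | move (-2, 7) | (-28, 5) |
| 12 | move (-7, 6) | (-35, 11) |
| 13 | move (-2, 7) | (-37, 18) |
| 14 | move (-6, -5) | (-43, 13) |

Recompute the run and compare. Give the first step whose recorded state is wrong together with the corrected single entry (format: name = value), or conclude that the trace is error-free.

step 1: x = -3 + (0) = -3, y = -1 + (9) = 8 -> matches
step 2: x = -3 + (-3) = -6, y = 8 + (-6) = 2 -> confirmed correct
step 3: x = -6 + (-8) = -14, y = 2 + (1) = 3 -> the trace disagrees here
So the first discrepancy is step 3, where the right value is y = 3.

step 3, y = 3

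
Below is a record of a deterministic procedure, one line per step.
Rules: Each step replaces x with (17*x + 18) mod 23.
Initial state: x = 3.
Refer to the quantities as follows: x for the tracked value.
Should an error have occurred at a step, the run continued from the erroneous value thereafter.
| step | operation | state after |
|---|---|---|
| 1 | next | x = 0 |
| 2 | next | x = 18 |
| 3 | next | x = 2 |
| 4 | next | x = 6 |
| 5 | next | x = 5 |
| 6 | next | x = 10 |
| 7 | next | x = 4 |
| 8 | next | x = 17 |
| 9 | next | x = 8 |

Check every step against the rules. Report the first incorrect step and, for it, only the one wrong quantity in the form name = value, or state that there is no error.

step 6, x = 11

Step 1: x = (17*3 + 18) mod 23 = 0 — consistent with the record.
Step 2: x = (17*0 + 18) mod 23 = 18 — agrees with the record.
Step 3: x = (17*18 + 18) mod 23 = 2 — exactly as logged.
Step 4: x = (17*2 + 18) mod 23 = 6 — matches.
Step 5: x = (17*6 + 18) mod 23 = 5 — confirmed correct.
Step 6: x = (17*5 + 18) mod 23 = 11 — the recorded entry deviates here.
The audit stops at step 6: the recorded entry is wrong and should be x = 11.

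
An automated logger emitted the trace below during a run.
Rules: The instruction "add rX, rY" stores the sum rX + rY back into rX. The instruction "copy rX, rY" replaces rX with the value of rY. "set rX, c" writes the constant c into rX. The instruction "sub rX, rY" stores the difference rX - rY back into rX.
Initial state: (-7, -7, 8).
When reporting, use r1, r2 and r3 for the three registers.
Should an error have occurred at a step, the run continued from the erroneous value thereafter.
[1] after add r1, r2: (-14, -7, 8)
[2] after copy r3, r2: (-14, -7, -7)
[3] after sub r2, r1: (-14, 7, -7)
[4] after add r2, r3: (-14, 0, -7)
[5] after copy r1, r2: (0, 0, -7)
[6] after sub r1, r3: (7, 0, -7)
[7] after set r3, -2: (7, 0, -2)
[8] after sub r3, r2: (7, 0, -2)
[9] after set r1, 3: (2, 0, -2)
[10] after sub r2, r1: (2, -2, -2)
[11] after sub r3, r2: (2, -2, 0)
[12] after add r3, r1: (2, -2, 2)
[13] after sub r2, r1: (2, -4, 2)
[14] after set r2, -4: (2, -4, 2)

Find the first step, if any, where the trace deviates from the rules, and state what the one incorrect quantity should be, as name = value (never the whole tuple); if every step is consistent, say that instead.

Recomputing the run from the initial state:
step 1: r1 = -14, r2 = -7, r3 = 8
step 2: r1 = -14, r2 = -7, r3 = -7
step 3: r1 = -14, r2 = 7, r3 = -7
step 4: r1 = -14, r2 = 0, r3 = -7
step 5: r1 = 0, r2 = 0, r3 = -7
step 6: r1 = 7, r2 = 0, r3 = -7
step 7: r1 = 7, r2 = 0, r3 = -2
step 8: r1 = 7, r2 = 0, r3 = -2
step 9: r1 = 3, r2 = 0, r3 = -2
step 10: r1 = 3, r2 = -3, r3 = -2
step 11: r1 = 3, r2 = -3, r3 = 1
step 12: r1 = 3, r2 = -3, r3 = 4
step 13: r1 = 3, r2 = -6, r3 = 4
step 14: r1 = 3, r2 = -4, r3 = 4
The first disagreement with the trace is at step 9, where the value should be r1 = 3.

step 9, r1 = 3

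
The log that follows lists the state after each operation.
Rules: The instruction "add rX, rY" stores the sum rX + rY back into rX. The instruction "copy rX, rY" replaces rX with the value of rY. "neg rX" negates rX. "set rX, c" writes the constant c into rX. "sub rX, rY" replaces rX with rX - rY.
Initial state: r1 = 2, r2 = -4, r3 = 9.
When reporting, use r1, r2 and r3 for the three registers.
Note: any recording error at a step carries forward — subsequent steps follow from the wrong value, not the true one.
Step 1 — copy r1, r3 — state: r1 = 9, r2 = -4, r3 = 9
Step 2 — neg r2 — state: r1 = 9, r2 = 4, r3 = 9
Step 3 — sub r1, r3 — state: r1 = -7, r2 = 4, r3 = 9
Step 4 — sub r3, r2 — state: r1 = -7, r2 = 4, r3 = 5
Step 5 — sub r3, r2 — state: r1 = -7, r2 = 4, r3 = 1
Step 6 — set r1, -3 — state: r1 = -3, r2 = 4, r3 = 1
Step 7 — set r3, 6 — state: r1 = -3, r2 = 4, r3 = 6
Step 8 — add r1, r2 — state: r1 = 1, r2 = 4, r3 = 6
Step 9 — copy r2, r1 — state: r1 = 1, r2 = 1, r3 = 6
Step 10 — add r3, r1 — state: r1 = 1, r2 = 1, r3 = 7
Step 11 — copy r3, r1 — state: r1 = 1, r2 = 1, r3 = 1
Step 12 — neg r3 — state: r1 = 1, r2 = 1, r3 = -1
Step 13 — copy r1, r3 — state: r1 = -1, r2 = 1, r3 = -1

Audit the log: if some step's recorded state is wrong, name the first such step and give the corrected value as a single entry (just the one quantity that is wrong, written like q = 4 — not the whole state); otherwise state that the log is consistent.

step 3, r1 = 0

Recomputing the run from the initial state:
step 1: r1 = 9, r2 = -4, r3 = 9
step 2: r1 = 9, r2 = 4, r3 = 9
step 3: r1 = 0, r2 = 4, r3 = 9
step 4: r1 = 0, r2 = 4, r3 = 5
step 5: r1 = 0, r2 = 4, r3 = 1
step 6: r1 = -3, r2 = 4, r3 = 1
step 7: r1 = -3, r2 = 4, r3 = 6
step 8: r1 = 1, r2 = 4, r3 = 6
step 9: r1 = 1, r2 = 1, r3 = 6
step 10: r1 = 1, r2 = 1, r3 = 7
step 11: r1 = 1, r2 = 1, r3 = 1
step 12: r1 = 1, r2 = 1, r3 = -1
step 13: r1 = -1, r2 = 1, r3 = -1
The first disagreement with the log is at step 3, where the value should be r1 = 0.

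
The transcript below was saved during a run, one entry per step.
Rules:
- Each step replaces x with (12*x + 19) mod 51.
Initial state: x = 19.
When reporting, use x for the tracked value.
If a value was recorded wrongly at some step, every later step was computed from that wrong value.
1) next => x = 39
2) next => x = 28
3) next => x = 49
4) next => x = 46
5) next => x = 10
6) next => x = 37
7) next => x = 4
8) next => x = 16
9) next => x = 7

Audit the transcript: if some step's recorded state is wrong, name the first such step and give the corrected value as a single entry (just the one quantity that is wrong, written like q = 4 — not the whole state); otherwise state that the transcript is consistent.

step 1, x = 43

Step 1: x = (12*19 + 19) mod 51 = 43 — the transcript disagrees here.
The audit stops at step 1: the recorded entry is wrong and should be x = 43.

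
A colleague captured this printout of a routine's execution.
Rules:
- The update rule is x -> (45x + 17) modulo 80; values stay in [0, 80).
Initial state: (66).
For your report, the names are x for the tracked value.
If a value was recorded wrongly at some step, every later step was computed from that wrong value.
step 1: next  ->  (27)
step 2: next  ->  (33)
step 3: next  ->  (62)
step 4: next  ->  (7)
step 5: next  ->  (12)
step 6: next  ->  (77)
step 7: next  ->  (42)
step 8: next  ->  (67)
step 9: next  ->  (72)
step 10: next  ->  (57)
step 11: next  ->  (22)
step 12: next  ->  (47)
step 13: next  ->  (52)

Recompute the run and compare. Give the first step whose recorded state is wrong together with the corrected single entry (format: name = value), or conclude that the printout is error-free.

step 2, x = 32

1. x = (45*66 + 17) mod 80 = 27 (checks out)
2. x = (45*27 + 17) mod 80 = 32 (first mismatch against the printout)
First incorrect step: 2; the correct value is x = 32.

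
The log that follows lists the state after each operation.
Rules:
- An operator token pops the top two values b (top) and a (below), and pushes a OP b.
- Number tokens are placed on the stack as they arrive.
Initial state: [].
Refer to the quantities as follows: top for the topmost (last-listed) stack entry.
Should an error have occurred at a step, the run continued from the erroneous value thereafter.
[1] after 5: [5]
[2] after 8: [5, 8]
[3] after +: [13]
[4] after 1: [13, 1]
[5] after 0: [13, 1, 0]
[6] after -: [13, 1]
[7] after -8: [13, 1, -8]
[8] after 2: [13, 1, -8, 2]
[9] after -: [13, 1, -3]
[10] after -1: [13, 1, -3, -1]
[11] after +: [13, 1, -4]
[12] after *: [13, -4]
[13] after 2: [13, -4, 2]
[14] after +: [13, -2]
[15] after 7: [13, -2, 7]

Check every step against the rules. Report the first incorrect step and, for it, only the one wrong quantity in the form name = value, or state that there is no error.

step 9, top = -10

Recomputing the run from the initial state:
step 1: [5]
step 2: [5, 8]
step 3: [13]
step 4: [13, 1]
step 5: [13, 1, 0]
step 6: [13, 1]
step 7: [13, 1, -8]
step 8: [13, 1, -8, 2]
step 9: [13, 1, -10]
step 10: [13, 1, -10, -1]
step 11: [13, 1, -11]
step 12: [13, -11]
step 13: [13, -11, 2]
step 14: [13, -9]
step 15: [13, -9, 7]
The first disagreement with the log is at step 9, where the value should be top = -10.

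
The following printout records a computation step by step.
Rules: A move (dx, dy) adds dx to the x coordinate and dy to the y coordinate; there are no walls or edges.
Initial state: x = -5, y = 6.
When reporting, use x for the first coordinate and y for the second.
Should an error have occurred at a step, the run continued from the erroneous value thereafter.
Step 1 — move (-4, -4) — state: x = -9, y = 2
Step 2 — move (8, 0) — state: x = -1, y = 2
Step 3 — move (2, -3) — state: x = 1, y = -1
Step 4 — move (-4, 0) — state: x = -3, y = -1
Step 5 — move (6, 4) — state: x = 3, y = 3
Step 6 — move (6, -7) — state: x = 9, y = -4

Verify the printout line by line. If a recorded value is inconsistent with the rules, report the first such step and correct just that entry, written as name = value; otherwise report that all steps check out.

no error

Step 1: x = -5 + (-4) = -9, y = 6 + (-4) = 2 — matches.
Step 2: x = -9 + (8) = -1, y = 2 + (0) = 2 — verified.
Step 3: x = -1 + (2) = 1, y = 2 + (-3) = -1 — checks out.
Step 4: x = 1 + (-4) = -3, y = -1 + (0) = -1 — no discrepancy.
Step 5: x = -3 + (6) = 3, y = -1 + (4) = 3 — no discrepancy.
Step 6: x = 3 + (6) = 9, y = 3 + (-7) = -4 — confirmed correct.
All steps check out; nothing to correct.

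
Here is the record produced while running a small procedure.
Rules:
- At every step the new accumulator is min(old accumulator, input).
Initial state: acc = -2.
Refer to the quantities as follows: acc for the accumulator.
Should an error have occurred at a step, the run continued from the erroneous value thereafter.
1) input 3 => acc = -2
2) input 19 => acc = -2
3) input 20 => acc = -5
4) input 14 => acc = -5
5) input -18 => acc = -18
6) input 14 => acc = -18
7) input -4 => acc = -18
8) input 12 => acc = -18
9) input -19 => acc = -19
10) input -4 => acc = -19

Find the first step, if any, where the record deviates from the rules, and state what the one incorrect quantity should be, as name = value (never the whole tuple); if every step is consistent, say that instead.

Recomputing the run from the initial state:
step 1: acc = -2
step 2: acc = -2
step 3: acc = -2
step 4: acc = -2
step 5: acc = -18
step 6: acc = -18
step 7: acc = -18
step 8: acc = -18
step 9: acc = -19
step 10: acc = -19
The first disagreement with the record is at step 3, where the value should be acc = -2.

step 3, acc = -2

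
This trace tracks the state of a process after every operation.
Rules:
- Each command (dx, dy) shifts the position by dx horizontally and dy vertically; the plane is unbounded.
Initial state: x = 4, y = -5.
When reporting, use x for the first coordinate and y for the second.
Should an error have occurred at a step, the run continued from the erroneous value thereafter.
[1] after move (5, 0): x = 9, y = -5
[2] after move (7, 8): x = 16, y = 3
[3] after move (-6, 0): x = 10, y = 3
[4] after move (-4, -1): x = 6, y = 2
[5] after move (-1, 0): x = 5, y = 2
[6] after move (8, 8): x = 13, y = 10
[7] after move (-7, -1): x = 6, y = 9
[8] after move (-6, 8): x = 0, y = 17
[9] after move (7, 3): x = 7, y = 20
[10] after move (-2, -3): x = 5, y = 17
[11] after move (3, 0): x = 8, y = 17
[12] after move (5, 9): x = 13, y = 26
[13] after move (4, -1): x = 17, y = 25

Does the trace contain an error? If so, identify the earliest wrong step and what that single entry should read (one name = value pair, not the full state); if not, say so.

no error

1. x = 4 + (5) = 9, y = -5 + (0) = -5 (checks out)
2. x = 9 + (7) = 16, y = -5 + (8) = 3 (agrees with the trace)
3. x = 16 + (-6) = 10, y = 3 + (0) = 3 (verified)
4. x = 10 + (-4) = 6, y = 3 + (-1) = 2 (in agreement)
5. x = 6 + (-1) = 5, y = 2 + (0) = 2 (same as recorded)
6. x = 5 + (8) = 13, y = 2 + (8) = 10 (no discrepancy)
7. x = 13 + (-7) = 6, y = 10 + (-1) = 9 (matches)
8. x = 6 + (-6) = 0, y = 9 + (8) = 17 (no discrepancy)
9. x = 0 + (7) = 7, y = 17 + (3) = 20 (agrees with the trace)
10. x = 7 + (-2) = 5, y = 20 + (-3) = 17 (consistent with the trace)
11. x = 5 + (3) = 8, y = 17 + (0) = 17 (consistent with the trace)
12. x = 8 + (5) = 13, y = 17 + (9) = 26 (verified)
13. x = 13 + (4) = 17, y = 26 + (-1) = 25 (consistent with the trace)
Each recorded entry agrees with the recomputation.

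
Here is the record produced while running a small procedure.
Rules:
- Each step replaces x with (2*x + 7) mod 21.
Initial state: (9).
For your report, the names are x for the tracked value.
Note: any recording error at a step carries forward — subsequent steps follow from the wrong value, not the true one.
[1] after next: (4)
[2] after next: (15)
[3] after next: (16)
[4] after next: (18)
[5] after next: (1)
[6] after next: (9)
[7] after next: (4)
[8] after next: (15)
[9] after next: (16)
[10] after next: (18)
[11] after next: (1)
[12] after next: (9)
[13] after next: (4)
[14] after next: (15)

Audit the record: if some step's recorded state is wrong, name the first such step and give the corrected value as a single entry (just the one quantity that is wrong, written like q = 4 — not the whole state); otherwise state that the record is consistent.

Recomputing the run from the initial state:
step 1: x = 4
step 2: x = 15
step 3: x = 16
step 4: x = 18
step 5: x = 1
step 6: x = 9
step 7: x = 4
step 8: x = 15
step 9: x = 16
step 10: x = 18
step 11: x = 1
step 12: x = 9
step 13: x = 4
step 14: x = 15
This matches the record at every step.

no error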